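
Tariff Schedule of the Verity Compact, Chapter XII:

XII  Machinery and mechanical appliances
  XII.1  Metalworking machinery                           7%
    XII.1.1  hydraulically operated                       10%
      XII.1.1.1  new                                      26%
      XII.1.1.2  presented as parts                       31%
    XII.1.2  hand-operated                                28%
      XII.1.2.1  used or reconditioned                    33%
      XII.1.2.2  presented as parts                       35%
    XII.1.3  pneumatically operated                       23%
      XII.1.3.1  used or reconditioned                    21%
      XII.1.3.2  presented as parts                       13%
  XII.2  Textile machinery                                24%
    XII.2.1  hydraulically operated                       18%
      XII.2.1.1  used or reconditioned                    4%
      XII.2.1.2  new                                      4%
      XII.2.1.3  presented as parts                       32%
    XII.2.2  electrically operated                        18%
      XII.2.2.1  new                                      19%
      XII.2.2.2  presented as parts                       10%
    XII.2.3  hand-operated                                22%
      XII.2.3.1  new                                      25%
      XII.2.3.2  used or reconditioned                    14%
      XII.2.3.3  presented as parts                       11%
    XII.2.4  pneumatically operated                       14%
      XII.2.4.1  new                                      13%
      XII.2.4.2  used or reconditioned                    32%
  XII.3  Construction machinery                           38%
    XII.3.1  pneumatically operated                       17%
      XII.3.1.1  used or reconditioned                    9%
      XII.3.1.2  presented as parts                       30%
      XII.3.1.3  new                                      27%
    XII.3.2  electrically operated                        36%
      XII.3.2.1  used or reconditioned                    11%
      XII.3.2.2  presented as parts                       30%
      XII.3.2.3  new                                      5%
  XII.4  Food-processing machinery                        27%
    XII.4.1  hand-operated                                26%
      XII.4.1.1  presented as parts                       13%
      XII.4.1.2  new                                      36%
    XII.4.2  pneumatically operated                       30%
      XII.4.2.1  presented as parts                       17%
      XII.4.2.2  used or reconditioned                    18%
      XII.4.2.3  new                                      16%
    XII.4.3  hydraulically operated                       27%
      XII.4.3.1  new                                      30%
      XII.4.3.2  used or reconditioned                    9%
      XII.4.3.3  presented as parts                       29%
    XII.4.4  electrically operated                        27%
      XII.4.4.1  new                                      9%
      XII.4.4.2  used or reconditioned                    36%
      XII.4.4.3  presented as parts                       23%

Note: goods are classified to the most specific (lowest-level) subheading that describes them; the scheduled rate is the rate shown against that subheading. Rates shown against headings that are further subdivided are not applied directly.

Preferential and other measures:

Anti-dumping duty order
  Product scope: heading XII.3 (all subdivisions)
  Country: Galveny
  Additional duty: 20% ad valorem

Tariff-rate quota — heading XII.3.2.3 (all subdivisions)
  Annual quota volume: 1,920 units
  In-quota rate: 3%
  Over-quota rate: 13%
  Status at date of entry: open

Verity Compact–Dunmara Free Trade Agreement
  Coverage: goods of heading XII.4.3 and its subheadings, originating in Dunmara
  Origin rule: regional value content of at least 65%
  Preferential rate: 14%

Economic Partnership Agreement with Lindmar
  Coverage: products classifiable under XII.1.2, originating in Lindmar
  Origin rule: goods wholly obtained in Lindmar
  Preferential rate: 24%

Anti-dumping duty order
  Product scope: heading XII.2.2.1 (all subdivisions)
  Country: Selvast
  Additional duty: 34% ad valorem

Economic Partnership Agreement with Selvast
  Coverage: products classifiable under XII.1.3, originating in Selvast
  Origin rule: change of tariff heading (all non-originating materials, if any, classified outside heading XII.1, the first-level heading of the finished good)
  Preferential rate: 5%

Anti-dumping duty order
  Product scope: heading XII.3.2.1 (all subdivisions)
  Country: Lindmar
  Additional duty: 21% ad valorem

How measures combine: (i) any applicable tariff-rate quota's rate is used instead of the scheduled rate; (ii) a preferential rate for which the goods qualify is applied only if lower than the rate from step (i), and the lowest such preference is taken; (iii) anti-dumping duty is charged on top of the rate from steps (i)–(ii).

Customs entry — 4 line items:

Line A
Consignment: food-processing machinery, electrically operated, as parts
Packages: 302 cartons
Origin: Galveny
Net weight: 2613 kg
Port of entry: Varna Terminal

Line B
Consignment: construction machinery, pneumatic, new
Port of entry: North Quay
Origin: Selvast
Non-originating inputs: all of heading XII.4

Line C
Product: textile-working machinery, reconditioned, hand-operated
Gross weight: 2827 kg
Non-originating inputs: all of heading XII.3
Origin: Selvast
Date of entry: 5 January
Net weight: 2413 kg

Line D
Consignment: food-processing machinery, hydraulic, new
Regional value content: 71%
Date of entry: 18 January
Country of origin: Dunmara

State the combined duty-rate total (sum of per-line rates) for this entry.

78%

Line A: food-processing → XII.4; electrically operated → XII.4.4; as parts → XII.4.4.3. Scheduled 23%. No special measure applies. → 23%.
Line B: construction → XII.3; pneumatic → XII.3.1; new → XII.3.1.3. Scheduled 27%. Selvast agreement on XII.1.3: XII.3.1.3 not covered. → 27%.
Line C: textile-working → XII.2; hand-operated → XII.2.3; reconditioned → XII.2.3.2. Scheduled 14%. Selvast agreement on XII.1.3: XII.2.3.2 not covered. → 14%.
Line D: food-processing → XII.4; hydraulic → XII.4.3; new → XII.4.3.1. Scheduled 30%. Dunmara agreement on XII.4.3: RVC ≥ 65% → 14% available; preferential 14%. → 14%.
Sum: 23% + 27% + 14% + 14% = 78%.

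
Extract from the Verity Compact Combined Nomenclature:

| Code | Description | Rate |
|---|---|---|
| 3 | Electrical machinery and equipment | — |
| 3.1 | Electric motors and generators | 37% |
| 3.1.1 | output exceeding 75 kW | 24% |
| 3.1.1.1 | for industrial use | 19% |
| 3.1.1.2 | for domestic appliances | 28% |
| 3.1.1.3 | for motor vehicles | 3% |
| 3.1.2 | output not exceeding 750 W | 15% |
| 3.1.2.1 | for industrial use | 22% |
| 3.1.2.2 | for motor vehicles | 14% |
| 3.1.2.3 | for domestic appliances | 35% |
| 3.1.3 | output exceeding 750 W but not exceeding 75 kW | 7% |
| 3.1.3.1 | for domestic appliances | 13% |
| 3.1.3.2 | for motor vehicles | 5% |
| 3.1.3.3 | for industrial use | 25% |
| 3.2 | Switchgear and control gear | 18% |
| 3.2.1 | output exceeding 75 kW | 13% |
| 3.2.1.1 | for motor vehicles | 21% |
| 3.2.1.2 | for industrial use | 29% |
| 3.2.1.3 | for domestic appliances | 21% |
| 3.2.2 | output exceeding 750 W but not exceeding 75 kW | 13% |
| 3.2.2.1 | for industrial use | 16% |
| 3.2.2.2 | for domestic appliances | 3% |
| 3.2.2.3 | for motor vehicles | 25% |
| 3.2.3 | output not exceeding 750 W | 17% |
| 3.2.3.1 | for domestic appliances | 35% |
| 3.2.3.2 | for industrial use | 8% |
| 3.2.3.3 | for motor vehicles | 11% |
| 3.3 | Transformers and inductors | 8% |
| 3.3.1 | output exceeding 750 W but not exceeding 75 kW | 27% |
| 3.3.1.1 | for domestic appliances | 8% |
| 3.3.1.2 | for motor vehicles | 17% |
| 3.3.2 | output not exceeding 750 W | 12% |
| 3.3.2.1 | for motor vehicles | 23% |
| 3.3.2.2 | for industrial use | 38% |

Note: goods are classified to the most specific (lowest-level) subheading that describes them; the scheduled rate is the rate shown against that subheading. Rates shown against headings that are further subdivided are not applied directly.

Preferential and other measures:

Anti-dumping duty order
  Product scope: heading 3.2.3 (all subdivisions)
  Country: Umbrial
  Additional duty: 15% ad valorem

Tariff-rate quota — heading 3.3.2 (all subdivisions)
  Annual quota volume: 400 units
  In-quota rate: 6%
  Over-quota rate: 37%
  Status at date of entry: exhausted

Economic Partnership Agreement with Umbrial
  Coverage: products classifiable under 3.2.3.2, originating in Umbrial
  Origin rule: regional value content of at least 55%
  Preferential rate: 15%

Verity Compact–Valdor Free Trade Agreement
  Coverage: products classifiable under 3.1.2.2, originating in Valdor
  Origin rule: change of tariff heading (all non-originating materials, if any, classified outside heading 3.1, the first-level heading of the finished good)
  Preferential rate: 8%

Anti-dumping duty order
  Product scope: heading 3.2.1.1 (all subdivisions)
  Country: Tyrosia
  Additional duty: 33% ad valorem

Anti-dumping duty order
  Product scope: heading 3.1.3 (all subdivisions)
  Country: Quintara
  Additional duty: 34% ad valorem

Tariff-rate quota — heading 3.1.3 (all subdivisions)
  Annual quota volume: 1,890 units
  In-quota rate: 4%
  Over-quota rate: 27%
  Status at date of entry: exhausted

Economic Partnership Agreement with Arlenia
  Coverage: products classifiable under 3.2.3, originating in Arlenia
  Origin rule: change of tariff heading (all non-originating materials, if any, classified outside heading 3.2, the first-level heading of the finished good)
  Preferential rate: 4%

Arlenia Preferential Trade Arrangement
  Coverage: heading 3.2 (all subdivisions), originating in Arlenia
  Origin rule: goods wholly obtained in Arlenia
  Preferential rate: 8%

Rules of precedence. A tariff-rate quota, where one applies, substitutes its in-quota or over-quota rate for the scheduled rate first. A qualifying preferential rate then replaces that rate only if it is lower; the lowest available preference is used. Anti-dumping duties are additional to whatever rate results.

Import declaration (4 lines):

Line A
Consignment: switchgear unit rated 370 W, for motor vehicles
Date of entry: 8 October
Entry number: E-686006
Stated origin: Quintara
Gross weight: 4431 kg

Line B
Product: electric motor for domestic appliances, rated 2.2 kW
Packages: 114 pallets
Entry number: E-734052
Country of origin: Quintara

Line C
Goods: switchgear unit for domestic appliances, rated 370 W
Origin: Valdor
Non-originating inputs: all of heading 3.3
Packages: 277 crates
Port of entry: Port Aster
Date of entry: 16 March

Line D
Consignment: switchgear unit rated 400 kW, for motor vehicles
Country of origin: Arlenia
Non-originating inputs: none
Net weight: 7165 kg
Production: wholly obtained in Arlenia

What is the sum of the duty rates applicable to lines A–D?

Line A: switchgear unit → 3.2; rated 370 W → 3.2.3; for motor vehicles → 3.2.3.3. Scheduled 11%. No special measure applies. → 11%.
Line B: electric motor → 3.1; rated 2.2 kW → 3.1.3; for domestic appliances → 3.1.3.1. Scheduled 13%. quota on 3.1.3 exhausted → over-quota 27%; anti-dumping (Quintara, 3.1.3): +34%; total 27% + 34% = 61%. → 61%.
Line C: switchgear unit → 3.2; rated 370 W → 3.2.3; for domestic appliances → 3.2.3.1. Scheduled 35%. Valdor agreement on 3.1.2.2: 3.2.3.1 not covered. → 35%.
Line D: switchgear unit → 3.2; rated 400 kW → 3.2.1; for motor vehicles → 3.2.1.1. Scheduled 21%. Arlenia agreement on 3.2.3: 3.2.1.1 not covered; Arlenia agreement on 3.2: wholly obtained → 8% available; preferential 8%. → 8%.
Sum: 11% + 61% + 35% + 8% = 115%.

115%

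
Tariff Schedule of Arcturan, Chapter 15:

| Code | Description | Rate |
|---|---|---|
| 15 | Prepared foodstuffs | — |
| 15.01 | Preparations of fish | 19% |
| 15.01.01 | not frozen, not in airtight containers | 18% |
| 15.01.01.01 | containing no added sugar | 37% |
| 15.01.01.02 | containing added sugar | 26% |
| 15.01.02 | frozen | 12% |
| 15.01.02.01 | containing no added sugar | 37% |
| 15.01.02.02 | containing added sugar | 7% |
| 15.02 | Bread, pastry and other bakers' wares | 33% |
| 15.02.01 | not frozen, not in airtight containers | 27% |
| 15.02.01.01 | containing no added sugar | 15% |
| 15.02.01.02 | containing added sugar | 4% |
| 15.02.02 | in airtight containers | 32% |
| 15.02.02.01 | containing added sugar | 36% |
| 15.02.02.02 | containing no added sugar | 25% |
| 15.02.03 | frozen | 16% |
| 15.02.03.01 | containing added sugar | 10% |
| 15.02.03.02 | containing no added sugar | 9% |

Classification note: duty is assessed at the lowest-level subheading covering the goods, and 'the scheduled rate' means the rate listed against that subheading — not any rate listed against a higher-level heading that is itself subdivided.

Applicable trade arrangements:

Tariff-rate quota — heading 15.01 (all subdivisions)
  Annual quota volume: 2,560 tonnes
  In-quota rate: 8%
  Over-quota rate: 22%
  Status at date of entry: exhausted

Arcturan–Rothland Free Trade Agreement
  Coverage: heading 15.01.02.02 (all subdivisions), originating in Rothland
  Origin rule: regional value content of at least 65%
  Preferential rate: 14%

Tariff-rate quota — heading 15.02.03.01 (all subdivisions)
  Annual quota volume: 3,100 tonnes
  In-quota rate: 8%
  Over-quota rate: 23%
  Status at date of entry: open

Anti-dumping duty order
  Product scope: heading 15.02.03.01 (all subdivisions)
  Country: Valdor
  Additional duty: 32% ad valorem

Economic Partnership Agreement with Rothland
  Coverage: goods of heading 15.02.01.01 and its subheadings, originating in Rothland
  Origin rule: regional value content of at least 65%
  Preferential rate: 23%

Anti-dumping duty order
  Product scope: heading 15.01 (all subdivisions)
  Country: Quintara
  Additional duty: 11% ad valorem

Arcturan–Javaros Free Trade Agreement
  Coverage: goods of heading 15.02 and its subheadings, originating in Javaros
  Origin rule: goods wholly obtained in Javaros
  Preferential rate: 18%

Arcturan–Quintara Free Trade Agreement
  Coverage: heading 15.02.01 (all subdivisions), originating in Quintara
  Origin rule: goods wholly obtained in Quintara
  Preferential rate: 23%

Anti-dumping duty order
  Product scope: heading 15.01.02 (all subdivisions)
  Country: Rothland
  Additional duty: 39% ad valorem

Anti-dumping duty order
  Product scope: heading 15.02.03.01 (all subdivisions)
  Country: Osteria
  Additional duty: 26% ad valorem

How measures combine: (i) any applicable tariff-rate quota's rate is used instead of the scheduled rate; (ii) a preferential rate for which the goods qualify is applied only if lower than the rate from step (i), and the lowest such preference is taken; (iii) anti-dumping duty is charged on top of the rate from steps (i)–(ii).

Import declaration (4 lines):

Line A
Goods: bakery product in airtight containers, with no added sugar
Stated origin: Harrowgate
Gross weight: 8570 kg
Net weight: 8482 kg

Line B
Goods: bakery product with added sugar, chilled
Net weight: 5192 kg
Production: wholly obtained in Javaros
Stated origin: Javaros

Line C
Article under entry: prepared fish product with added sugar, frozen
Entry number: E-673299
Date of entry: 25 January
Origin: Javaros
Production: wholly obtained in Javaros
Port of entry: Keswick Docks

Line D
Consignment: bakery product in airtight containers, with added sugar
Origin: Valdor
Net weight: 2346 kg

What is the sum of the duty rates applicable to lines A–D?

Line A: bakery product → 15.02; in airtight containers → 15.02.02; with no added sugar → 15.02.02.02. Scheduled 25%. No special measure applies. → 25%.
Line B: bakery product → 15.02; chilled → 15.02.01; with added sugar → 15.02.01.02. Scheduled 4%. Javaros agreement on 15.02: wholly obtained → 18% available; preference 18% not lower than 4% → no reduction. → 4%.
Line C: prepared fish product → 15.01; frozen → 15.01.02; with added sugar → 15.01.02.02. Scheduled 7%. quota on 15.01 exhausted → over-quota 22%; Javaros agreement on 15.02: 15.01.02.02 not covered. → 22%.
Line D: bakery product → 15.02; in airtight containers → 15.02.02; with added sugar → 15.02.02.01. Scheduled 36%. No special measure applies. → 36%.
Sum: 25% + 4% + 22% + 36% = 87%.

87%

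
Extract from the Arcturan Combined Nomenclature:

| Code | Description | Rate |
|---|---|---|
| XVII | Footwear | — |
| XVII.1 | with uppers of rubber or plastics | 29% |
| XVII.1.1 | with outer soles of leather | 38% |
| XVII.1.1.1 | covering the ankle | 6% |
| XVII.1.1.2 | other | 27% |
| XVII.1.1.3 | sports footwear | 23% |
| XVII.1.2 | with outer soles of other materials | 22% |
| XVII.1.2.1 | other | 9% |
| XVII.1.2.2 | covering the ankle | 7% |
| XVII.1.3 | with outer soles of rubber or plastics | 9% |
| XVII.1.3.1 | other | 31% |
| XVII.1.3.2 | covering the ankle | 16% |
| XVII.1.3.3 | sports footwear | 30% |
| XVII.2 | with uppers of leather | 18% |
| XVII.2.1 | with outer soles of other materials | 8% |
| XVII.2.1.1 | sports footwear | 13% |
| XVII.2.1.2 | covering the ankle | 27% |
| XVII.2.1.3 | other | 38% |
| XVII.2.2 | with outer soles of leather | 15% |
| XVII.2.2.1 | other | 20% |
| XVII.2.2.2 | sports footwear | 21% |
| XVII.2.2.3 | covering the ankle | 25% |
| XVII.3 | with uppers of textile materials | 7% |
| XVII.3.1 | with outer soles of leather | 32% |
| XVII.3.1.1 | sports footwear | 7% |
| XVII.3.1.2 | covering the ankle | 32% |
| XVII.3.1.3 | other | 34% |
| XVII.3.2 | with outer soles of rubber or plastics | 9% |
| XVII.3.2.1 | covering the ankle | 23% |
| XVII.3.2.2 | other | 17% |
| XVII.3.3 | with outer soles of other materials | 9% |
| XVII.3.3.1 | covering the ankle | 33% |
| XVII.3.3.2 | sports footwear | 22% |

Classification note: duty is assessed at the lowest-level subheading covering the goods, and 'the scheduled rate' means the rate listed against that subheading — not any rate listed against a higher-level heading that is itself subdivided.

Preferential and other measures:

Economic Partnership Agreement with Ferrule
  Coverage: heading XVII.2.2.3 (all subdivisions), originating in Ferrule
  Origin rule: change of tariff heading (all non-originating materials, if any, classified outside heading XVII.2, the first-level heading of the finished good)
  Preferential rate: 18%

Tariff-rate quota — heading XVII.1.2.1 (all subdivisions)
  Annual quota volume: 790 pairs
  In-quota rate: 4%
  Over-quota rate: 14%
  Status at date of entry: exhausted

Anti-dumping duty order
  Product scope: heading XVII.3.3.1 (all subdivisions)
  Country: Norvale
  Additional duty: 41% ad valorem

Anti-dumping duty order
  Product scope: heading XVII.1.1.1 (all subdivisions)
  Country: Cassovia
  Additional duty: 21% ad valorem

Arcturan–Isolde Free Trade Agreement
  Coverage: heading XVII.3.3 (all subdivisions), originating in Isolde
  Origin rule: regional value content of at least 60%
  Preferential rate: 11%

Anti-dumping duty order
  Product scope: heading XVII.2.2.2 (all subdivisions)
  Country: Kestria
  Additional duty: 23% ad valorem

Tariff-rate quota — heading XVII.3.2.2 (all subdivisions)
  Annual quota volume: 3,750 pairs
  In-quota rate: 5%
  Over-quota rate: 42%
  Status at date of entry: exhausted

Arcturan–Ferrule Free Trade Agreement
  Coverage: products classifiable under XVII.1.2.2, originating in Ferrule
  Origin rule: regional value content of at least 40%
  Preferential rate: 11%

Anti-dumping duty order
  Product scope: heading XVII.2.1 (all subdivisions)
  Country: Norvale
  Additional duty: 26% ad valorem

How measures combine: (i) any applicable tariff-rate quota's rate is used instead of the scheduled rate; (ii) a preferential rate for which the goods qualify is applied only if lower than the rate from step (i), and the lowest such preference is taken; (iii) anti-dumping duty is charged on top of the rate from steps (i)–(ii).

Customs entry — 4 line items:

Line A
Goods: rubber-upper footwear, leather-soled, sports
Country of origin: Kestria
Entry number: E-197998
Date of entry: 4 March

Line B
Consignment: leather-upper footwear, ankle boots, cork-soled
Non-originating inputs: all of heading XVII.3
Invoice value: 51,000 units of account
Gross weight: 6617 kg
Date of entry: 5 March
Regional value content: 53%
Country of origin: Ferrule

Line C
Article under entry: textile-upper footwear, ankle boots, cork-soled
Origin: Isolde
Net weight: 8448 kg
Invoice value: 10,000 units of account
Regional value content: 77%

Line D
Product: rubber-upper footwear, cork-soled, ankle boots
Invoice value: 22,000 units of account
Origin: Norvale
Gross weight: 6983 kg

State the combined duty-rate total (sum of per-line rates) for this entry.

Line A: rubber-upper → XVII.1; leather-soled → XVII.1.1; sports → XVII.1.1.3. Scheduled 23%. No special measure applies. → 23%.
Line B: leather-upper → XVII.2; cork-soled → XVII.2.1; ankle boots → XVII.2.1.2. Scheduled 27%. Ferrule agreement on XVII.2.2.3: XVII.2.1.2 not covered; Ferrule agreement on XVII.1.2.2: XVII.2.1.2 not covered. → 27%.
Line C: textile-upper → XVII.3; cork-soled → XVII.3.3; ankle boots → XVII.3.3.1. Scheduled 33%. Isolde agreement on XVII.3.3: RVC ≥ 60% → 11% available; preferential 11%. → 11%.
Line D: rubber-upper → XVII.1; cork-soled → XVII.1.2; ankle boots → XVII.1.2.2. Scheduled 7%. No special measure applies. → 7%.
Sum: 23% + 27% + 11% + 7% = 68%.

68%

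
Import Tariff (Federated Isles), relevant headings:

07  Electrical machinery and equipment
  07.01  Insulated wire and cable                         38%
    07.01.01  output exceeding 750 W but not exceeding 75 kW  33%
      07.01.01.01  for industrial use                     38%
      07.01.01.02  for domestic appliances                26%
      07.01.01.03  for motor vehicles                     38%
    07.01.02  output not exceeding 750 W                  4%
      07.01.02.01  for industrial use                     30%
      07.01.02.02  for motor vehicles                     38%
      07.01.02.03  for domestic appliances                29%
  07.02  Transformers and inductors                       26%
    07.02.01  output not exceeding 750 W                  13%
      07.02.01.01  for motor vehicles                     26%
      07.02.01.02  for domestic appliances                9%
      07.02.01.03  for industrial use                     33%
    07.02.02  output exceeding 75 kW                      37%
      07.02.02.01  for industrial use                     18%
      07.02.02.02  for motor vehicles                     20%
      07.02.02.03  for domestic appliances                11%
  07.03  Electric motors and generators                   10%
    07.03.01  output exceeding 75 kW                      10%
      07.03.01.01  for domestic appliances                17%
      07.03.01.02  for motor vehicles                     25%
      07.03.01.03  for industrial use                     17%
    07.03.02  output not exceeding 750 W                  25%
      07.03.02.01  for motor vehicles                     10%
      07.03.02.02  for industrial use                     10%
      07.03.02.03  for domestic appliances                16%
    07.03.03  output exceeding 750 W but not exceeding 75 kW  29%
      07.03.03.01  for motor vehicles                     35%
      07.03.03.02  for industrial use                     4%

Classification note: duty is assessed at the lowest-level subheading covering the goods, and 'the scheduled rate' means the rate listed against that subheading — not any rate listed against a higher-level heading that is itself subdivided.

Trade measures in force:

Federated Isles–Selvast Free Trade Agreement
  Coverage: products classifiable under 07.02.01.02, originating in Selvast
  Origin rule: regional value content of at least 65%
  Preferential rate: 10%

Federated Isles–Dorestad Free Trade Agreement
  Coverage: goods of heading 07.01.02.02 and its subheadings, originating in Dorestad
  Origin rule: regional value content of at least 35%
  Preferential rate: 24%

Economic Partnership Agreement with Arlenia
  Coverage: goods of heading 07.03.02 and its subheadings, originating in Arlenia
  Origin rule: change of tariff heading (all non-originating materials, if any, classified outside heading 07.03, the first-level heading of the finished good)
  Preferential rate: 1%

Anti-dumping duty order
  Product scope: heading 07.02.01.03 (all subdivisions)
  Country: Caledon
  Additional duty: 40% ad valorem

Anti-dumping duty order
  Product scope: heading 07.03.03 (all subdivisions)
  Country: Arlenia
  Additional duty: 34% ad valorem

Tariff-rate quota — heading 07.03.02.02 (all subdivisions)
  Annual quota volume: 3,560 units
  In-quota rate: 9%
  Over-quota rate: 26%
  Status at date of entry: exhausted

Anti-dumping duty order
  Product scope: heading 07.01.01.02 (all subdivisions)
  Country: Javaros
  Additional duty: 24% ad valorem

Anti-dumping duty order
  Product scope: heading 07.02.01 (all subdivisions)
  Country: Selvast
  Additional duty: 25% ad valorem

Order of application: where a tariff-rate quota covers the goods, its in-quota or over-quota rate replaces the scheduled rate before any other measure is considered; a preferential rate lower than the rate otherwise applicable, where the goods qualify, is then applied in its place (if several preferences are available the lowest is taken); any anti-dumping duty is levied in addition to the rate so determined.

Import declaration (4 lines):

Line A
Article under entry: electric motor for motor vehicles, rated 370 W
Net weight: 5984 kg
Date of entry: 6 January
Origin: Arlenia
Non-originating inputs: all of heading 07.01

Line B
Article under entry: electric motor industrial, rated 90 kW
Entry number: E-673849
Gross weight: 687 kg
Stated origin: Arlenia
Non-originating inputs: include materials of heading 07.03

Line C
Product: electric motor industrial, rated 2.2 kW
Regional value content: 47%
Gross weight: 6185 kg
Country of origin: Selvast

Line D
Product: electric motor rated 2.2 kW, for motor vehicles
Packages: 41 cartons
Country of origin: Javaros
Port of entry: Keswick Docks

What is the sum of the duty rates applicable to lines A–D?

57%

Line A: electric motor → 07.03; rated 370 W → 07.03.02; for motor vehicles → 07.03.02.01. Scheduled 10%. Arlenia agreement on 07.03.02: CTH met → 1% available; preferential 1%. → 1%.
Line B: electric motor → 07.03; rated 90 kW → 07.03.01; industrial → 07.03.01.03. Scheduled 17%. Arlenia agreement on 07.03.02: 07.03.01.03 not covered. → 17%.
Line C: electric motor → 07.03; rated 2.2 kW → 07.03.03; industrial → 07.03.03.02. Scheduled 4%. Selvast agreement on 07.02.01.02: 07.03.03.02 not covered. → 4%.
Line D: electric motor → 07.03; rated 2.2 kW → 07.03.03; for motor vehicles → 07.03.03.01. Scheduled 35%. No special measure applies. → 35%.
Sum: 1% + 17% + 4% + 35% = 57%.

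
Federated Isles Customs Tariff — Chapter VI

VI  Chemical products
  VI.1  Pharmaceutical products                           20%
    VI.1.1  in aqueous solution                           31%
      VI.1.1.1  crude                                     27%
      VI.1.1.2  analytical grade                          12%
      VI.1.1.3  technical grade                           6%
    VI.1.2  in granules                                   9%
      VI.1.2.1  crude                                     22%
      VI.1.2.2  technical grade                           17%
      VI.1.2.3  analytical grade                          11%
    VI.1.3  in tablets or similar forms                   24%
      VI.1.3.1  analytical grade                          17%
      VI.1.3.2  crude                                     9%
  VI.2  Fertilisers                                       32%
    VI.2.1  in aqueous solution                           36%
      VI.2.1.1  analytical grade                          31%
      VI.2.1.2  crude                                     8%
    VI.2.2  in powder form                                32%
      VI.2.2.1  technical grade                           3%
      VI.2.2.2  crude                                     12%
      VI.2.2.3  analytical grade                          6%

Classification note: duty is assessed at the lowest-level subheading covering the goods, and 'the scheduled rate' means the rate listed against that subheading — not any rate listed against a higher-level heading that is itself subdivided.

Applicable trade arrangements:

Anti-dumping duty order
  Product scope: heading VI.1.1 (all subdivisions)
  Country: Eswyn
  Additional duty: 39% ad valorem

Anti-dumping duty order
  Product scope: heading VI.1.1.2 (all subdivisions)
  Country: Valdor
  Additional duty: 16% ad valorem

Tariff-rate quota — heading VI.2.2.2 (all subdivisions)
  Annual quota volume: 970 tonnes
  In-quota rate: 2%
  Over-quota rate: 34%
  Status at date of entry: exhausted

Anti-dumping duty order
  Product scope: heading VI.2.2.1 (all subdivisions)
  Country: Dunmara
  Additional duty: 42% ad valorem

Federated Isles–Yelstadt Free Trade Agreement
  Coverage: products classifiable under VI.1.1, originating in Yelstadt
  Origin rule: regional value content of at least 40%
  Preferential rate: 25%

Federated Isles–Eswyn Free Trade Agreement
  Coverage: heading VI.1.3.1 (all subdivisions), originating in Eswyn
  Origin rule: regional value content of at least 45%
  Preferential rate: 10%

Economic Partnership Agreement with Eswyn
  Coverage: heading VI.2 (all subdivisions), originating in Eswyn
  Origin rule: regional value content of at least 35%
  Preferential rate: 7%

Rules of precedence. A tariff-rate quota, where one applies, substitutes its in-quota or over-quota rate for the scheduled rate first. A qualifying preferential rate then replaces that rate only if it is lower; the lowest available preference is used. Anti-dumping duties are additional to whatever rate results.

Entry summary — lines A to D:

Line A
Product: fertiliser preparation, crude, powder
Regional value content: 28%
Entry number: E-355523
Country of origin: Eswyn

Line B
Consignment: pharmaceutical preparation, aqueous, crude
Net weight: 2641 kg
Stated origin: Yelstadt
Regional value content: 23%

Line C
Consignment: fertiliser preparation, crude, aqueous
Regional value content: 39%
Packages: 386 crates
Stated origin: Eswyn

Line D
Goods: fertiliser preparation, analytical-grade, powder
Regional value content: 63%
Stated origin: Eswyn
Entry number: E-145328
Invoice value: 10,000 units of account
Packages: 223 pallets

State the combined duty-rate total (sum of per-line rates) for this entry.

74%

Line A: fertiliser → VI.2; powder → VI.2.2; crude → VI.2.2.2. Scheduled 12%. quota on VI.2.2.2 exhausted → over-quota 34%; Eswyn agreement on VI.1.3.1: VI.2.2.2 not covered; Eswyn agreement on VI.2: RVC < 35%. → 34%.
Line B: pharmaceutical → VI.1; aqueous → VI.1.1; crude → VI.1.1.1. Scheduled 27%. Yelstadt agreement on VI.1.1: RVC < 40%. → 27%.
Line C: fertiliser → VI.2; aqueous → VI.2.1; crude → VI.2.1.2. Scheduled 8%. Eswyn agreement on VI.1.3.1: VI.2.1.2 not covered; Eswyn agreement on VI.2: RVC ≥ 35% → 7% available; preferential 7%. → 7%.
Line D: fertiliser → VI.2; powder → VI.2.2; analytical-grade → VI.2.2.3. Scheduled 6%. Eswyn agreement on VI.1.3.1: VI.2.2.3 not covered; Eswyn agreement on VI.2: RVC ≥ 35% → 7% available; preference 7% not lower than 6% → no reduction. → 6%.
Sum: 34% + 27% + 7% + 6% = 74%.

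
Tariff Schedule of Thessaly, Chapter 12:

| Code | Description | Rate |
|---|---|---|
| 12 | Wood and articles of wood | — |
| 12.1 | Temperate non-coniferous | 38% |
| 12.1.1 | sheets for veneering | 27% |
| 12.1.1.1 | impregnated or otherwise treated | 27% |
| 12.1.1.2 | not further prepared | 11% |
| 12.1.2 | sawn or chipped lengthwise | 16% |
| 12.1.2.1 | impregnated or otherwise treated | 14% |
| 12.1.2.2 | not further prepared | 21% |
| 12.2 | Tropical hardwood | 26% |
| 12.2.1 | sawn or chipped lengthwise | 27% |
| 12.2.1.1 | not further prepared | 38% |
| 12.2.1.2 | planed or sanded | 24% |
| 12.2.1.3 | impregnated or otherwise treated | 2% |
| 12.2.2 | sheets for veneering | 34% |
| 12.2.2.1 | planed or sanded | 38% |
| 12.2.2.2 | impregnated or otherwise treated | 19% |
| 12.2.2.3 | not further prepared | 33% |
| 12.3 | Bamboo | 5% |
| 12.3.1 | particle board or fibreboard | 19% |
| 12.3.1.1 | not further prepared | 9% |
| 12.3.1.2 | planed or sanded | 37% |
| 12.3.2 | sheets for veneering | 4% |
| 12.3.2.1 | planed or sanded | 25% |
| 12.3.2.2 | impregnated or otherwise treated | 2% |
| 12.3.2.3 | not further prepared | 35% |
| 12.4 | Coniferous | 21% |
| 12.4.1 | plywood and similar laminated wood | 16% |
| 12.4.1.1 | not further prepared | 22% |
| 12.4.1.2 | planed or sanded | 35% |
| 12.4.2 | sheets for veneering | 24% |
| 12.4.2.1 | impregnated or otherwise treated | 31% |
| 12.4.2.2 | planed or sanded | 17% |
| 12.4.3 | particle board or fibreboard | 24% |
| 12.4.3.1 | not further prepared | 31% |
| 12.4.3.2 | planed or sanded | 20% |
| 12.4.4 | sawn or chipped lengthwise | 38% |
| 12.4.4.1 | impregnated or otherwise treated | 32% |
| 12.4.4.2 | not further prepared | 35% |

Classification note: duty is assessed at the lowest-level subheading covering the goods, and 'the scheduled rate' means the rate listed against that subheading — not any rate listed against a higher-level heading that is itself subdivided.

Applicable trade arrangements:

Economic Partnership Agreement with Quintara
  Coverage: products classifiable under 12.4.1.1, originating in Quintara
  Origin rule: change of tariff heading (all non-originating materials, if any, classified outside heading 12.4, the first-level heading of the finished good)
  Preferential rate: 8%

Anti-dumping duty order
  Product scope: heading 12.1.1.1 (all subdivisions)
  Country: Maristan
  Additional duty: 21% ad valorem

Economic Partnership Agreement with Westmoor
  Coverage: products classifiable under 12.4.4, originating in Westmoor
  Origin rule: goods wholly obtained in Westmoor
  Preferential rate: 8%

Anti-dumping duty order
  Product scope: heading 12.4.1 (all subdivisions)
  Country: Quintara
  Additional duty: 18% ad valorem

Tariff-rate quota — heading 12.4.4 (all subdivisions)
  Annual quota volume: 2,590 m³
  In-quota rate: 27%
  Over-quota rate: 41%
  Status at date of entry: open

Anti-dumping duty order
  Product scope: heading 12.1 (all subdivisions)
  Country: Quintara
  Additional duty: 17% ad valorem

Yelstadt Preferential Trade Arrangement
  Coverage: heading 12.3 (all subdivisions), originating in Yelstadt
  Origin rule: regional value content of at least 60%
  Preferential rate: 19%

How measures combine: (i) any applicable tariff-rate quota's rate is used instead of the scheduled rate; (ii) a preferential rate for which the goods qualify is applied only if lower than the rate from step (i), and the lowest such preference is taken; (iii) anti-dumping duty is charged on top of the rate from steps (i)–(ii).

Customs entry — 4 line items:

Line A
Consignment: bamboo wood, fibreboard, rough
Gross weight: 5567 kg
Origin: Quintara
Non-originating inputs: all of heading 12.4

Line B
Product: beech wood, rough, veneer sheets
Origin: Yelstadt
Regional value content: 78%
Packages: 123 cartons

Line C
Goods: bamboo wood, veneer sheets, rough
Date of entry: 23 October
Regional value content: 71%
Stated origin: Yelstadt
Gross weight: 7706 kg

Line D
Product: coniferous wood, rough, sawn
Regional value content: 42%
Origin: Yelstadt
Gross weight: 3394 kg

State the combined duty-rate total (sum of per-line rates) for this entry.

66%

Line A: bamboo → 12.3; fibreboard → 12.3.1; rough → 12.3.1.1. Scheduled 9%. Quintara agreement on 12.4.1.1: 12.3.1.1 not covered. → 9%.
Line B: beech → 12.1; veneer sheets → 12.1.1; rough → 12.1.1.2. Scheduled 11%. Yelstadt agreement on 12.3: 12.1.1.2 not covered. → 11%.
Line C: bamboo → 12.3; veneer sheets → 12.3.2; rough → 12.3.2.3. Scheduled 35%. Yelstadt agreement on 12.3: RVC ≥ 60% → 19% available; preferential 19%. → 19%.
Line D: coniferous → 12.4; sawn → 12.4.4; rough → 12.4.4.2. Scheduled 35%. quota on 12.4.4 open → in-quota 27%; Yelstadt agreement on 12.3: 12.4.4.2 not covered. → 27%.
Sum: 9% + 11% + 19% + 27% = 66%.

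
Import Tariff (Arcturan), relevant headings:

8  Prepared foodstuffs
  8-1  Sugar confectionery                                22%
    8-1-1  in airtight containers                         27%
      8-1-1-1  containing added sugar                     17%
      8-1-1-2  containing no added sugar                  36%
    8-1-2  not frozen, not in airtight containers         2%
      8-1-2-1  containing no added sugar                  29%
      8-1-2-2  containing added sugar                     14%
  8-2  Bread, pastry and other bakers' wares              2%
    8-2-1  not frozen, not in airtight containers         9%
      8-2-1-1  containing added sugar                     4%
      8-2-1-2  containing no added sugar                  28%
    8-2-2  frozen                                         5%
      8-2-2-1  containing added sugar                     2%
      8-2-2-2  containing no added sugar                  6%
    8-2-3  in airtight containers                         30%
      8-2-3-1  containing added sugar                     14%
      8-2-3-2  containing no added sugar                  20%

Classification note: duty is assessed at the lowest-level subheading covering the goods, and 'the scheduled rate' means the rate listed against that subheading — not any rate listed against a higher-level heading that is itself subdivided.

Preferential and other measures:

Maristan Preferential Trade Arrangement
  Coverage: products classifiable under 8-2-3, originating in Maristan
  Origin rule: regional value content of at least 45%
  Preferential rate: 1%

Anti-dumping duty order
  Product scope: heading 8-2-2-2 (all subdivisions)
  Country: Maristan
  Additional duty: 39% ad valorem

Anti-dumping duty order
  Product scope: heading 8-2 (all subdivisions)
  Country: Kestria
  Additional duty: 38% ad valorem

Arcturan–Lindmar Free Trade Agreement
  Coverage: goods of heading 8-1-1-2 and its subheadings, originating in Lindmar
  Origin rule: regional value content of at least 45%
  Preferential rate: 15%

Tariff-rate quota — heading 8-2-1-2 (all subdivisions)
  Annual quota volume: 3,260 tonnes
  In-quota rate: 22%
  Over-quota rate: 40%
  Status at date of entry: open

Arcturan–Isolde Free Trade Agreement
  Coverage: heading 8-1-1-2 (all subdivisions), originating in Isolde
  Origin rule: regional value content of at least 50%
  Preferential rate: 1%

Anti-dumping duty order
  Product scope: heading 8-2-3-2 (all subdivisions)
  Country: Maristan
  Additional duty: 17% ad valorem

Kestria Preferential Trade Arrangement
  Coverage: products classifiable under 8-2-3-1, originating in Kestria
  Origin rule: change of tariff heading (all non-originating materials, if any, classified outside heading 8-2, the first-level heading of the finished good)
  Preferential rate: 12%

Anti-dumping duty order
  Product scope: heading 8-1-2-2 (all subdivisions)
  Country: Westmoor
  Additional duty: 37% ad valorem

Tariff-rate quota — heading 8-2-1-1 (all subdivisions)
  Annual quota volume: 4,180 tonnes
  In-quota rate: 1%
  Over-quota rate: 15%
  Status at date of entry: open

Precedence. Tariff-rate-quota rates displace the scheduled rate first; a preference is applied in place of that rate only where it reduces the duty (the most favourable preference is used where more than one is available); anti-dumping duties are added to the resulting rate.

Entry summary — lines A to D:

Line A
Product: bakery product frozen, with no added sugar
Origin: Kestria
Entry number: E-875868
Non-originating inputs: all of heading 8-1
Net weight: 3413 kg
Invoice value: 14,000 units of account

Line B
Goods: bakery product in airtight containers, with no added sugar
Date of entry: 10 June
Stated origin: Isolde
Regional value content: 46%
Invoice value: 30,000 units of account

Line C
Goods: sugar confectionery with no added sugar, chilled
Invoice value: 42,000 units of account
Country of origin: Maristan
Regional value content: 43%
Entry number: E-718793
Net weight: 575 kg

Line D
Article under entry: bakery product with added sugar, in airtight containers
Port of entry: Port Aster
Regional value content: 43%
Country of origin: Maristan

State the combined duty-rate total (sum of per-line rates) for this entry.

107%

Line A: bakery product → 8-2; frozen → 8-2-2; with no added sugar → 8-2-2-2. Scheduled 6%. Kestria agreement on 8-2-3-1: 8-2-2-2 not covered; anti-dumping (Kestria, 8-2): +38%; total 6% + 38% = 44%. → 44%.
Line B: bakery product → 8-2; in airtight containers → 8-2-3; with no added sugar → 8-2-3-2. Scheduled 20%. Isolde agreement on 8-1-1-2: 8-2-3-2 not covered. → 20%.
Line C: sugar confectionery → 8-1; chilled → 8-1-2; with no added sugar → 8-1-2-1. Scheduled 29%. Maristan agreement on 8-2-3: 8-1-2-1 not covered. → 29%.
Line D: bakery product → 8-2; in airtight containers → 8-2-3; with added sugar → 8-2-3-1. Scheduled 14%. Maristan agreement on 8-2-3: RVC < 45%. → 14%.
Sum: 44% + 20% + 29% + 14% = 107%.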